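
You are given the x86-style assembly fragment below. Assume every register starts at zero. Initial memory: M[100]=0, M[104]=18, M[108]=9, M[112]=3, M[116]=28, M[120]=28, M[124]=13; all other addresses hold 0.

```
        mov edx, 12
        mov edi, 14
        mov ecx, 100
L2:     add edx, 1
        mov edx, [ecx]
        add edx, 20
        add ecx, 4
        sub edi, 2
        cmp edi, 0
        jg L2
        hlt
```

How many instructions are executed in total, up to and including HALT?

after mov edx, 12: edx=12
after mov edi, 14: edi=14
after mov ecx, 100: ecx=100
after add edx, 1: edx=12+1=13
after mov edx, [ecx]: edx=M[100]=0
after add edx, 20: edx=0+20=20
after add ecx, 4: ecx=100+4=104
after sub edi, 2: edi=14-2=12
cmp edi, 0  (cmp 12,0)
jg L2: taken
after add edx, 1: edx=20+1=21
after mov edx, [ecx]: edx=M[104]=18
after add edx, 20: edx=18+20=38
after add ecx, 4: ecx=104+4=108
after sub edi, 2: edi=12-2=10
cmp edi, 0  (cmp 10,0)
jg L2: taken
after add edx, 1: edx=38+1=39
after mov edx, [ecx]: edx=M[108]=9
after add edx, 20: edx=9+20=29
after add ecx, 4: ecx=108+4=112
after sub edi, 2: edi=10-2=8
cmp edi, 0  (cmp 8,0)
jg L2: taken
after add edx, 1: edx=29+1=30
after mov edx, [ecx]: edx=M[112]=3
after add edx, 20: edx=3+20=23
after add ecx, 4: ecx=112+4=116
after sub edi, 2: edi=8-2=6
cmp edi, 0  (cmp 6,0)
jg L2: taken
after add edx, 1: edx=23+1=24
after mov edx, [ecx]: edx=M[116]=28
after add edx, 20: edx=28+20=48
after add ecx, 4: ecx=116+4=120
after sub edi, 2: edi=6-2=4
cmp edi, 0  (cmp 4,0)
jg L2: taken
after add edx, 1: edx=48+1=49
after mov edx, [ecx]: edx=M[120]=28
after add edx, 20: edx=28+20=48
after add ecx, 4: ecx=120+4=124
after sub edi, 2: edi=4-2=2
cmp edi, 0  (cmp 2,0)
jg L2: taken
after add edx, 1: edx=48+1=49
after mov edx, [ecx]: edx=M[124]=13
after add edx, 20: edx=13+20=33
after add ecx, 4: ecx=124+4=128
after sub edi, 2: edi=2-2=0
cmp edi, 0  (cmp 0,0)
jg L2: not taken
halt.
Total executed instructions: 53.

53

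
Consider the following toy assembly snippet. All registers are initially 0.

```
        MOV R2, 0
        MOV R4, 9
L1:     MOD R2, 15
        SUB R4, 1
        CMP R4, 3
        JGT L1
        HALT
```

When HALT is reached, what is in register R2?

0

MOV R2, 0 → R2=0
MOV R4, 9 → R4=9
MOD R2, 15 → R2=0%15=0
SUB R4, 1 → R4=9-1=8
CMP R4, 3  (cmp 8,3)
JGT L1: taken
MOD R2, 15 → R2=0%15=0
SUB R4, 1 → R4=8-1=7
CMP R4, 3  (cmp 7,3)
JGT L1: taken
MOD R2, 15 → R2=0%15=0
SUB R4, 1 → R4=7-1=6
CMP R4, 3  (cmp 6,3)
JGT L1: taken
MOD R2, 15 → R2=0%15=0
SUB R4, 1 → R4=6-1=5
CMP R4, 3  (cmp 5,3)
JGT L1: taken
MOD R2, 15 → R2=0%15=0
SUB R4, 1 → R4=5-1=4
CMP R4, 3  (cmp 4,3)
JGT L1: taken
MOD R2, 15 → R2=0%15=0
SUB R4, 1 → R4=4-1=3
CMP R4, 3  (cmp 3,3)
JGT L1: not taken
halt.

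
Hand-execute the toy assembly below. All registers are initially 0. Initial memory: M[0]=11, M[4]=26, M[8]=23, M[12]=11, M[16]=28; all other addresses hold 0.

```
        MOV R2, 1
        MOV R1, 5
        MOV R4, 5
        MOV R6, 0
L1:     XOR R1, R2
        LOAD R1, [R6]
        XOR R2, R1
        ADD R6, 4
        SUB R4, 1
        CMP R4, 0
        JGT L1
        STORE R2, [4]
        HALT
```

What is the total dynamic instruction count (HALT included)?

41

R2=1
R1=5
R4=5
R6=0
R1=5^1=4
R1=M[0]=11
R2=1^11=10
R6=0+4=4
R4=5-1=4
CMP R4, 0  (cmp 4,0)
JGT L1: taken
R1=11^10=1
R1=M[4]=26
R2=10^26=16
R6=4+4=8
R4=4-1=3
CMP R4, 0  (cmp 3,0)
JGT L1: taken
R1=26^16=10
R1=M[8]=23
R2=16^23=7
R6=8+4=12
R4=3-1=2
CMP R4, 0  (cmp 2,0)
JGT L1: taken
R1=23^7=16
R1=M[12]=11
R2=7^11=12
R6=12+4=16
R4=2-1=1
CMP R4, 0  (cmp 1,0)
JGT L1: taken
R1=11^12=7
R1=M[16]=28
R2=12^28=16
R6=16+4=20
R4=1-1=0
CMP R4, 0  (cmp 0,0)
JGT L1: not taken
STORE R2, [4] → M[4]=16
halt.
Total executed instructions: 41.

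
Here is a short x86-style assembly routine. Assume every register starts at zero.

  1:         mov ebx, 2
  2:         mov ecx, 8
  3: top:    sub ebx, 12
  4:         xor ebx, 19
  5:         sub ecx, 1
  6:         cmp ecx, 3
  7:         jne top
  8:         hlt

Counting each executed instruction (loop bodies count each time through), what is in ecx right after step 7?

7

after mov ebx, 2: ebx=2
after mov ecx, 8: ecx=8
after sub ebx, 12: ebx=2-12=-10
after xor ebx, 19: ebx=(-10)^19=-27
after sub ecx, 1: ecx=8-1=7
cmp ecx, 3  (cmp 7,3)
jne top: taken
After step 7: ecx = 7.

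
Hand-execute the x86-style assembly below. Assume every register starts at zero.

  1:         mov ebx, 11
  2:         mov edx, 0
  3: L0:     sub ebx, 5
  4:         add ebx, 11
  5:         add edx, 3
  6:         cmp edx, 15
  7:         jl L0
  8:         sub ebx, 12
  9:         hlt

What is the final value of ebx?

29

ebx=11
edx=0
ebx=11-5=6
ebx=6+11=17
edx=0+3=3
cmp edx, 15  (cmp 3,15)
jl L0: taken
ebx=17-5=12
ebx=12+11=23
edx=3+3=6
cmp edx, 15  (cmp 6,15)
jl L0: taken
ebx=23-5=18
ebx=18+11=29
edx=6+3=9
cmp edx, 15  (cmp 9,15)
jl L0: taken
ebx=29-5=24
ebx=24+11=35
edx=9+3=12
cmp edx, 15  (cmp 12,15)
jl L0: taken
ebx=35-5=30
ebx=30+11=41
edx=12+3=15
cmp edx, 15  (cmp 15,15)
jl L0: not taken
ebx=41-12=29
halt.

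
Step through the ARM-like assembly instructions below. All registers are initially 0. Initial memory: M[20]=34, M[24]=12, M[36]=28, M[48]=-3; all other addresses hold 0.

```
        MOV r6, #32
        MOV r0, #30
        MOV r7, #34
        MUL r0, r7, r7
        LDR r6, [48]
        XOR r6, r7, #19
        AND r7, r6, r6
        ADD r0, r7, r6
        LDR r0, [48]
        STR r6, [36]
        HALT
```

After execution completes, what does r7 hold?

after MOV r6, #32: r6=32
after MOV r0, #30: r0=30
after MOV r7, #34: r7=34
after MUL r0, r7, r7: r0=34*34=1156
after LDR r6, [48]: r6=M[48]=-3
after XOR r6, r7, #19: r6=34^19=49
after AND r7, r6, r6: r7=49&49=49
after ADD r0, r7, r6: r0=49+49=98
after LDR r0, [48]: r0=M[48]=-3
STR r6, [36] → M[36]=49
halt.

49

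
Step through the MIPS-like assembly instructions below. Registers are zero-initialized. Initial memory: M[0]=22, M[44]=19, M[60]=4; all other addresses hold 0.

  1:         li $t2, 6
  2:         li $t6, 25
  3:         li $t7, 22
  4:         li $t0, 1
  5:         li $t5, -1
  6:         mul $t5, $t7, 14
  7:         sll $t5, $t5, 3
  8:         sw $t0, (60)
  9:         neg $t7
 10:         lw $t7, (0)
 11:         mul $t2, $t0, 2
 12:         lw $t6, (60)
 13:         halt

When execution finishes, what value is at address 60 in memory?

after li $t2, 6: $t2=6
after li $t6, 25: $t6=25
after li $t7, 22: $t7=22
after li $t0, 1: $t0=1
after li $t5, -1: $t5=-1
after mul $t5, $t7, 14: $t5=22*14=308
after sll $t5, $t5, 3: $t5=308<<3=2464
sw $t0, (60) → M[60]=1
after neg $t7: $t7=-(22)=-22
after lw $t7, (0): $t7=M[0]=22
after mul $t2, $t0, 2: $t2=1*2=2
after lw $t6, (60): $t6=M[60]=1
halt.

1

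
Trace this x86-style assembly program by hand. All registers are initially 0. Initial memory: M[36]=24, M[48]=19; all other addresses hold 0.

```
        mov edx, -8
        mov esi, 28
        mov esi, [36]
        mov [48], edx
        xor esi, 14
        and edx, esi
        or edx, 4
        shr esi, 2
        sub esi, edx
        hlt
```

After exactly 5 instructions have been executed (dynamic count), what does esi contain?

22

edx=-8
esi=28
esi=M[36]=24
mov [48], edx → M[48]=-8
esi=24^14=22
After step 5: esi = 22.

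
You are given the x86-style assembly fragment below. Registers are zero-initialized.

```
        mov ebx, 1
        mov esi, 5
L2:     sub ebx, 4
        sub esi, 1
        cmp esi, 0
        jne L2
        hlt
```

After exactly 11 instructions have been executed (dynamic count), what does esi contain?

ebx=1
esi=5
ebx=1-4=-3
esi=5-1=4
cmp esi, 0  (cmp 4,0)
jne L2: taken
ebx=(-3)-4=-7
esi=4-1=3
cmp esi, 0  (cmp 3,0)
jne L2: taken
ebx=(-7)-4=-11
After step 11: esi = 3.

3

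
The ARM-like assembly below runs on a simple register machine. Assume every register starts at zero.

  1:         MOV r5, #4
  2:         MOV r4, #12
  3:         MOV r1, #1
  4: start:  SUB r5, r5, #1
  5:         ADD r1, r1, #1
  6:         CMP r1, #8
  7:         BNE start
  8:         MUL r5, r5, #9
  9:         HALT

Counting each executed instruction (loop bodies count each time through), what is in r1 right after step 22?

after MOV r5, #4: r5=4
after MOV r4, #12: r4=12
after MOV r1, #1: r1=1
after SUB r5, r5, #1: r5=4-1=3
after ADD r1, r1, #1: r1=1+1=2
CMP r1, #8  (cmp 2,8)
BNE start: taken
after SUB r5, r5, #1: r5=3-1=2
after ADD r1, r1, #1: r1=2+1=3
CMP r1, #8  (cmp 3,8)
BNE start: taken
after SUB r5, r5, #1: r5=2-1=1
after ADD r1, r1, #1: r1=3+1=4
CMP r1, #8  (cmp 4,8)
BNE start: taken
after SUB r5, r5, #1: r5=1-1=0
after ADD r1, r1, #1: r1=4+1=5
CMP r1, #8  (cmp 5,8)
BNE start: taken
after SUB r5, r5, #1: r5=0-1=-1
after ADD r1, r1, #1: r1=5+1=6
CMP r1, #8  (cmp 6,8)
After step 22: r1 = 6.

6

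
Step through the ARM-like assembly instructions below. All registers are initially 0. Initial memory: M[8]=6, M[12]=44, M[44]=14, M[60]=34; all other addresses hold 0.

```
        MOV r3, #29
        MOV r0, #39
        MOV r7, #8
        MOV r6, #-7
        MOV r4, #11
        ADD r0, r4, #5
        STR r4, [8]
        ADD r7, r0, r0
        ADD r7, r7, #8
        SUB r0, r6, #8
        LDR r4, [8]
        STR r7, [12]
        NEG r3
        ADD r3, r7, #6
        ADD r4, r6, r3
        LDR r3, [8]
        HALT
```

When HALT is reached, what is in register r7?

40

r3=29
r0=39
r7=8
r6=-7
r4=11
r0=11+5=16
STR r4, [8] → M[8]=11
r7=16+16=32
r7=32+8=40
r0=(-7)-8=-15
r4=M[8]=11
STR r7, [12] → M[12]=40
r3=-(29)=-29
r3=40+6=46
r4=(-7)+46=39
r3=M[8]=11
halt.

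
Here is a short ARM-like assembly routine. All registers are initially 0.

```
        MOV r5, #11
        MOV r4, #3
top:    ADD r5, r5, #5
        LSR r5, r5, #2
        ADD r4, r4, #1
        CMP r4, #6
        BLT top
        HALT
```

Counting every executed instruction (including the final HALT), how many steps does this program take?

MOV r5, #11 → r5=11
MOV r4, #3 → r4=3
ADD r5, r5, #5 → r5=11+5=16
LSR r5, r5, #2 → r5=16>>2=4
ADD r4, r4, #1 → r4=3+1=4
CMP r4, #6  (cmp 4,6)
BLT top: taken
ADD r5, r5, #5 → r5=4+5=9
LSR r5, r5, #2 → r5=9>>2=2
ADD r4, r4, #1 → r4=4+1=5
CMP r4, #6  (cmp 5,6)
BLT top: taken
ADD r5, r5, #5 → r5=2+5=7
LSR r5, r5, #2 → r5=7>>2=1
ADD r4, r4, #1 → r4=5+1=6
CMP r4, #6  (cmp 6,6)
BLT top: not taken
halt.
Total executed instructions: 18.

18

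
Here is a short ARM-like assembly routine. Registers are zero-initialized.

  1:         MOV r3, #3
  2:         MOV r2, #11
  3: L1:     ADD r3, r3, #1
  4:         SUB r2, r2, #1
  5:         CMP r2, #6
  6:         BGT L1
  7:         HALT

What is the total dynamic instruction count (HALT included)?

23

r3=3
r2=11
r3=3+1=4
r2=11-1=10
CMP r2, #6  (cmp 10,6)
BGT L1: taken
r3=4+1=5
r2=10-1=9
CMP r2, #6  (cmp 9,6)
BGT L1: taken
r3=5+1=6
r2=9-1=8
CMP r2, #6  (cmp 8,6)
BGT L1: taken
r3=6+1=7
r2=8-1=7
CMP r2, #6  (cmp 7,6)
BGT L1: taken
r3=7+1=8
r2=7-1=6
CMP r2, #6  (cmp 6,6)
BGT L1: not taken
halt.
Total executed instructions: 23.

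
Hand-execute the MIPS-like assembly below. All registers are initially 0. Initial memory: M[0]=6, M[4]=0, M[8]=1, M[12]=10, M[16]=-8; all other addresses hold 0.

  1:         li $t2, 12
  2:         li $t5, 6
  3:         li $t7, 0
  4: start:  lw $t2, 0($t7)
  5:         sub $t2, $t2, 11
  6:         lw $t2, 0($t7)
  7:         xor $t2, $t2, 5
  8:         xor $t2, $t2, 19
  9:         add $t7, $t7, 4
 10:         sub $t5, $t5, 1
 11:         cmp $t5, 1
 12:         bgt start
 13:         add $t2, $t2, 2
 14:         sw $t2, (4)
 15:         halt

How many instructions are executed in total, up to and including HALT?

51

li $t2, 12 → $t2=12
li $t5, 6 → $t5=6
li $t7, 0 → $t7=0
lw $t2, 0($t7) → $t2=M[0]=6
sub $t2, $t2, 11 → $t2=6-11=-5
lw $t2, 0($t7) → $t2=M[0]=6
xor $t2, $t2, 5 → $t2=6^5=3
xor $t2, $t2, 19 → $t2=3^19=16
add $t7, $t7, 4 → $t7=0+4=4
sub $t5, $t5, 1 → $t5=6-1=5
cmp $t5, 1  (cmp 5,1)
bgt start: taken
lw $t2, 0($t7) → $t2=M[4]=0
sub $t2, $t2, 11 → $t2=0-11=-11
lw $t2, 0($t7) → $t2=M[4]=0
xor $t2, $t2, 5 → $t2=0^5=5
xor $t2, $t2, 19 → $t2=5^19=22
add $t7, $t7, 4 → $t7=4+4=8
sub $t5, $t5, 1 → $t5=5-1=4
cmp $t5, 1  (cmp 4,1)
bgt start: taken
lw $t2, 0($t7) → $t2=M[8]=1
sub $t2, $t2, 11 → $t2=1-11=-10
lw $t2, 0($t7) → $t2=M[8]=1
xor $t2, $t2, 5 → $t2=1^5=4
xor $t2, $t2, 19 → $t2=4^19=23
add $t7, $t7, 4 → $t7=8+4=12
sub $t5, $t5, 1 → $t5=4-1=3
cmp $t5, 1  (cmp 3,1)
bgt start: taken
lw $t2, 0($t7) → $t2=M[12]=10
sub $t2, $t2, 11 → $t2=10-11=-1
lw $t2, 0($t7) → $t2=M[12]=10
xor $t2, $t2, 5 → $t2=10^5=15
xor $t2, $t2, 19 → $t2=15^19=28
add $t7, $t7, 4 → $t7=12+4=16
sub $t5, $t5, 1 → $t5=3-1=2
cmp $t5, 1  (cmp 2,1)
bgt start: taken
lw $t2, 0($t7) → $t2=M[16]=-8
sub $t2, $t2, 11 → $t2=(-8)-11=-19
lw $t2, 0($t7) → $t2=M[16]=-8
xor $t2, $t2, 5 → $t2=(-8)^5=-3
xor $t2, $t2, 19 → $t2=(-3)^19=-18
add $t7, $t7, 4 → $t7=16+4=20
sub $t5, $t5, 1 → $t5=2-1=1
cmp $t5, 1  (cmp 1,1)
bgt start: not taken
add $t2, $t2, 2 → $t2=(-18)+2=-16
sw $t2, (4) → M[4]=-16
halt.
Total executed instructions: 51.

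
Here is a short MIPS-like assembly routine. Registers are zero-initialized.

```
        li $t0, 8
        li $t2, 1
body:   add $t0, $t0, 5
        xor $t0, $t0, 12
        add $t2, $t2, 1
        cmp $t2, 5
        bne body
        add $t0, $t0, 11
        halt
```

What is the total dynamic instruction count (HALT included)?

li $t0, 8 → $t0=8
li $t2, 1 → $t2=1
add $t0, $t0, 5 → $t0=8+5=13
xor $t0, $t0, 12 → $t0=13^12=1
add $t2, $t2, 1 → $t2=1+1=2
cmp $t2, 5  (cmp 2,5)
bne body: taken
add $t0, $t0, 5 → $t0=1+5=6
xor $t0, $t0, 12 → $t0=6^12=10
add $t2, $t2, 1 → $t2=2+1=3
cmp $t2, 5  (cmp 3,5)
bne body: taken
add $t0, $t0, 5 → $t0=10+5=15
xor $t0, $t0, 12 → $t0=15^12=3
add $t2, $t2, 1 → $t2=3+1=4
cmp $t2, 5  (cmp 4,5)
bne body: taken
add $t0, $t0, 5 → $t0=3+5=8
xor $t0, $t0, 12 → $t0=8^12=4
add $t2, $t2, 1 → $t2=4+1=5
cmp $t2, 5  (cmp 5,5)
bne body: not taken
add $t0, $t0, 11 → $t0=4+11=15
halt.
Total executed instructions: 24.

24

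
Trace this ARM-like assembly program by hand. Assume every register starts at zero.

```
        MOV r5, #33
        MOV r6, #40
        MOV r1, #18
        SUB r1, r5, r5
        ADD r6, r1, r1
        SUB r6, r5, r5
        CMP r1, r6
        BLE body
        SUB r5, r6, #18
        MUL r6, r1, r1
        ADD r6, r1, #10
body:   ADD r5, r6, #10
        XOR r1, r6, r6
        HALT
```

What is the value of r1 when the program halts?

0

r5=33
r6=40
r1=18
r1=33-33=0
r6=0+0=0
r6=33-33=0
CMP r1, r6  (cmp 0,0)
BLE body: taken
r5=0+10=10
r1=0^0=0
halt.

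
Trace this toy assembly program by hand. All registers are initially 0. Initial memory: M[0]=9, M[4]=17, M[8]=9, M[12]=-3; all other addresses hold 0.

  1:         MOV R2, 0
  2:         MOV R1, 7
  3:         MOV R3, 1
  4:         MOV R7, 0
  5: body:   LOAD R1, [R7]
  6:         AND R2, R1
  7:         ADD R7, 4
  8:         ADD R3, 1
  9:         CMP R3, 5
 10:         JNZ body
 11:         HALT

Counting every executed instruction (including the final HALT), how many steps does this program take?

MOV R2, 0 → R2=0
MOV R1, 7 → R1=7
MOV R3, 1 → R3=1
MOV R7, 0 → R7=0
LOAD R1, [R7] → R1=M[0]=9
AND R2, R1 → R2=0&9=0
ADD R7, 4 → R7=0+4=4
ADD R3, 1 → R3=1+1=2
CMP R3, 5  (cmp 2,5)
JNZ body: taken
LOAD R1, [R7] → R1=M[4]=17
AND R2, R1 → R2=0&17=0
ADD R7, 4 → R7=4+4=8
ADD R3, 1 → R3=2+1=3
CMP R3, 5  (cmp 3,5)
JNZ body: taken
LOAD R1, [R7] → R1=M[8]=9
AND R2, R1 → R2=0&9=0
ADD R7, 4 → R7=8+4=12
ADD R3, 1 → R3=3+1=4
CMP R3, 5  (cmp 4,5)
JNZ body: taken
LOAD R1, [R7] → R1=M[12]=-3
AND R2, R1 → R2=0&(-3)=0
ADD R7, 4 → R7=12+4=16
ADD R3, 1 → R3=4+1=5
CMP R3, 5  (cmp 5,5)
JNZ body: not taken
halt.
Total executed instructions: 29.

29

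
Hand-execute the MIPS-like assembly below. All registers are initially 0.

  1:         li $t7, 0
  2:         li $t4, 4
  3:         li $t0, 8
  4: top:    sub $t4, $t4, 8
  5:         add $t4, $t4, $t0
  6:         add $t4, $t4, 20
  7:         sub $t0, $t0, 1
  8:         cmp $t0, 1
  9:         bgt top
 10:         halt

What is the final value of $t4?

li $t7, 0 → $t7=0
li $t4, 4 → $t4=4
li $t0, 8 → $t0=8
sub $t4, $t4, 8 → $t4=4-8=-4
add $t4, $t4, $t0 → $t4=(-4)+8=4
add $t4, $t4, 20 → $t4=4+20=24
sub $t0, $t0, 1 → $t0=8-1=7
cmp $t0, 1  (cmp 7,1)
bgt top: taken
sub $t4, $t4, 8 → $t4=24-8=16
add $t4, $t4, $t0 → $t4=16+7=23
add $t4, $t4, 20 → $t4=23+20=43
sub $t0, $t0, 1 → $t0=7-1=6
cmp $t0, 1  (cmp 6,1)
bgt top: taken
sub $t4, $t4, 8 → $t4=43-8=35
add $t4, $t4, $t0 → $t4=35+6=41
add $t4, $t4, 20 → $t4=41+20=61
sub $t0, $t0, 1 → $t0=6-1=5
cmp $t0, 1  (cmp 5,1)
bgt top: taken
sub $t4, $t4, 8 → $t4=61-8=53
add $t4, $t4, $t0 → $t4=53+5=58
add $t4, $t4, 20 → $t4=58+20=78
sub $t0, $t0, 1 → $t0=5-1=4
cmp $t0, 1  (cmp 4,1)
bgt top: taken
sub $t4, $t4, 8 → $t4=78-8=70
add $t4, $t4, $t0 → $t4=70+4=74
add $t4, $t4, 20 → $t4=74+20=94
sub $t0, $t0, 1 → $t0=4-1=3
cmp $t0, 1  (cmp 3,1)
bgt top: taken
sub $t4, $t4, 8 → $t4=94-8=86
add $t4, $t4, $t0 → $t4=86+3=89
add $t4, $t4, 20 → $t4=89+20=109
sub $t0, $t0, 1 → $t0=3-1=2
cmp $t0, 1  (cmp 2,1)
bgt top: taken
sub $t4, $t4, 8 → $t4=109-8=101
add $t4, $t4, $t0 → $t4=101+2=103
add $t4, $t4, 20 → $t4=103+20=123
sub $t0, $t0, 1 → $t0=2-1=1
cmp $t0, 1  (cmp 1,1)
bgt top: not taken
halt.

123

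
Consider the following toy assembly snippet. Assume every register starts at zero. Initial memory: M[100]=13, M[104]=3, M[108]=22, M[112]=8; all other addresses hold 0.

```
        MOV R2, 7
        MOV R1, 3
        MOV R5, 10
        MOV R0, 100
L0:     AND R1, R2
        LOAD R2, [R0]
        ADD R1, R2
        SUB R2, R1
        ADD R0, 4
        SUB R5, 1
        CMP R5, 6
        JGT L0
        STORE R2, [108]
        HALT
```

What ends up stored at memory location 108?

after MOV R2, 7: R2=7
after MOV R1, 3: R1=3
after MOV R5, 10: R5=10
after MOV R0, 100: R0=100
after AND R1, R2: R1=3&7=3
after LOAD R2, [R0]: R2=M[100]=13
after ADD R1, R2: R1=3+13=16
after SUB R2, R1: R2=13-16=-3
after ADD R0, 4: R0=100+4=104
after SUB R5, 1: R5=10-1=9
CMP R5, 6  (cmp 9,6)
JGT L0: taken
after AND R1, R2: R1=16&(-3)=16
after LOAD R2, [R0]: R2=M[104]=3
after ADD R1, R2: R1=16+3=19
after SUB R2, R1: R2=3-19=-16
after ADD R0, 4: R0=104+4=108
after SUB R5, 1: R5=9-1=8
CMP R5, 6  (cmp 8,6)
JGT L0: taken
after AND R1, R2: R1=19&(-16)=16
after LOAD R2, [R0]: R2=M[108]=22
after ADD R1, R2: R1=16+22=38
after SUB R2, R1: R2=22-38=-16
after ADD R0, 4: R0=108+4=112
after SUB R5, 1: R5=8-1=7
CMP R5, 6  (cmp 7,6)
JGT L0: taken
after AND R1, R2: R1=38&(-16)=32
after LOAD R2, [R0]: R2=M[112]=8
after ADD R1, R2: R1=32+8=40
after SUB R2, R1: R2=8-40=-32
after ADD R0, 4: R0=112+4=116
after SUB R5, 1: R5=7-1=6
CMP R5, 6  (cmp 6,6)
JGT L0: not taken
STORE R2, [108] → M[108]=-32
halt.

-32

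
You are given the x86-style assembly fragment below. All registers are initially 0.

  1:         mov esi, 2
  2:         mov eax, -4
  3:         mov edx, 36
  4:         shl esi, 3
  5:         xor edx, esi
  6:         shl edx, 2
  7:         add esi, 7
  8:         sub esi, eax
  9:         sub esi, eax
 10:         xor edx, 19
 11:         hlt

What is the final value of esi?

mov esi, 2 → esi=2
mov eax, -4 → eax=-4
mov edx, 36 → edx=36
shl esi, 3 → esi=2<<3=16
xor edx, esi → edx=36^16=52
shl edx, 2 → edx=52<<2=208
add esi, 7 → esi=16+7=23
sub esi, eax → esi=23-(-4)=27
sub esi, eax → esi=27-(-4)=31
xor edx, 19 → edx=208^19=195
halt.

31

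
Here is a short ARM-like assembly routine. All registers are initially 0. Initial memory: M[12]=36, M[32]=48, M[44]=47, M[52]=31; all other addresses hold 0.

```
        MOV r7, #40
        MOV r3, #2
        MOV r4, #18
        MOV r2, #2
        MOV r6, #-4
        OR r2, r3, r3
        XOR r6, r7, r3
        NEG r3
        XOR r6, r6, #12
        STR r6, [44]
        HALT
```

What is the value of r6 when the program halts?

after MOV r7, #40: r7=40
after MOV r3, #2: r3=2
after MOV r4, #18: r4=18
after MOV r2, #2: r2=2
after MOV r6, #-4: r6=-4
after OR r2, r3, r3: r2=2|2=2
after XOR r6, r7, r3: r6=40^2=42
after NEG r3: r3=-(2)=-2
after XOR r6, r6, #12: r6=42^12=38
STR r6, [44] → M[44]=38
halt.

38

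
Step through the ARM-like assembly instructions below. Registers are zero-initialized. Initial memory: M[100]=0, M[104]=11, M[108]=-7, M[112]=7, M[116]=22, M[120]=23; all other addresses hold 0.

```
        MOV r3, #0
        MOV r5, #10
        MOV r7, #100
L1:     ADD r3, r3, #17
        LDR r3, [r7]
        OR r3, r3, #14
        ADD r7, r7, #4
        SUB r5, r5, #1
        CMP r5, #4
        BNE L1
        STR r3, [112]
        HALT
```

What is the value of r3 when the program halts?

31

after MOV r3, #0: r3=0
after MOV r5, #10: r5=10
after MOV r7, #100: r7=100
after ADD r3, r3, #17: r3=0+17=17
after LDR r3, [r7]: r3=M[100]=0
after OR r3, r3, #14: r3=0|14=14
after ADD r7, r7, #4: r7=100+4=104
after SUB r5, r5, #1: r5=10-1=9
CMP r5, #4  (cmp 9,4)
BNE L1: taken
after ADD r3, r3, #17: r3=14+17=31
after LDR r3, [r7]: r3=M[104]=11
after OR r3, r3, #14: r3=11|14=15
after ADD r7, r7, #4: r7=104+4=108
after SUB r5, r5, #1: r5=9-1=8
CMP r5, #4  (cmp 8,4)
BNE L1: taken
after ADD r3, r3, #17: r3=15+17=32
after LDR r3, [r7]: r3=M[108]=-7
after OR r3, r3, #14: r3=(-7)|14=-1
after ADD r7, r7, #4: r7=108+4=112
after SUB r5, r5, #1: r5=8-1=7
CMP r5, #4  (cmp 7,4)
BNE L1: taken
after ADD r3, r3, #17: r3=(-1)+17=16
after LDR r3, [r7]: r3=M[112]=7
after OR r3, r3, #14: r3=7|14=15
after ADD r7, r7, #4: r7=112+4=116
after SUB r5, r5, #1: r5=7-1=6
CMP r5, #4  (cmp 6,4)
BNE L1: taken
after ADD r3, r3, #17: r3=15+17=32
after LDR r3, [r7]: r3=M[116]=22
after OR r3, r3, #14: r3=22|14=30
after ADD r7, r7, #4: r7=116+4=120
after SUB r5, r5, #1: r5=6-1=5
CMP r5, #4  (cmp 5,4)
BNE L1: taken
after ADD r3, r3, #17: r3=30+17=47
after LDR r3, [r7]: r3=M[120]=23
after OR r3, r3, #14: r3=23|14=31
after ADD r7, r7, #4: r7=120+4=124
after SUB r5, r5, #1: r5=5-1=4
CMP r5, #4  (cmp 4,4)
BNE L1: not taken
STR r3, [112] → M[112]=31
halt.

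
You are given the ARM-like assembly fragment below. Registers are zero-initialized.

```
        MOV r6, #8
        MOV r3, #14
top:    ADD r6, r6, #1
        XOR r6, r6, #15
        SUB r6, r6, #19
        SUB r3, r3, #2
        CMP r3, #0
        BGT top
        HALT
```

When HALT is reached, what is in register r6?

after MOV r6, #8: r6=8
after MOV r3, #14: r3=14
after ADD r6, r6, #1: r6=8+1=9
after XOR r6, r6, #15: r6=9^15=6
after SUB r6, r6, #19: r6=6-19=-13
after SUB r3, r3, #2: r3=14-2=12
CMP r3, #0  (cmp 12,0)
BGT top: taken
after ADD r6, r6, #1: r6=(-13)+1=-12
after XOR r6, r6, #15: r6=(-12)^15=-5
after SUB r6, r6, #19: r6=(-5)-19=-24
after SUB r3, r3, #2: r3=12-2=10
CMP r3, #0  (cmp 10,0)
BGT top: taken
after ADD r6, r6, #1: r6=(-24)+1=-23
after XOR r6, r6, #15: r6=(-23)^15=-26
after SUB r6, r6, #19: r6=(-26)-19=-45
after SUB r3, r3, #2: r3=10-2=8
CMP r3, #0  (cmp 8,0)
BGT top: taken
after ADD r6, r6, #1: r6=(-45)+1=-44
after XOR r6, r6, #15: r6=(-44)^15=-37
after SUB r6, r6, #19: r6=(-37)-19=-56
after SUB r3, r3, #2: r3=8-2=6
CMP r3, #0  (cmp 6,0)
BGT top: taken
after ADD r6, r6, #1: r6=(-56)+1=-55
after XOR r6, r6, #15: r6=(-55)^15=-58
after SUB r6, r6, #19: r6=(-58)-19=-77
after SUB r3, r3, #2: r3=6-2=4
CMP r3, #0  (cmp 4,0)
BGT top: taken
after ADD r6, r6, #1: r6=(-77)+1=-76
after XOR r6, r6, #15: r6=(-76)^15=-69
after SUB r6, r6, #19: r6=(-69)-19=-88
after SUB r3, r3, #2: r3=4-2=2
CMP r3, #0  (cmp 2,0)
BGT top: taken
after ADD r6, r6, #1: r6=(-88)+1=-87
after XOR r6, r6, #15: r6=(-87)^15=-90
after SUB r6, r6, #19: r6=(-90)-19=-109
after SUB r3, r3, #2: r3=2-2=0
CMP r3, #0  (cmp 0,0)
BGT top: not taken
halt.

-109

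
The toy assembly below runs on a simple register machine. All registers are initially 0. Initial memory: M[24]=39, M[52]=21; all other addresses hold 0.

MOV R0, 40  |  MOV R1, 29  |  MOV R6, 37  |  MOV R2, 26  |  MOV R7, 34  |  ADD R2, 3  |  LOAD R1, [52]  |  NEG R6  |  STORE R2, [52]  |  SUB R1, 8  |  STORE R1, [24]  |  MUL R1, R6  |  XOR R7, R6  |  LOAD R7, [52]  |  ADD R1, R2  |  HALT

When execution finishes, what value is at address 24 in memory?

13

MOV R0, 40 → R0=40
MOV R1, 29 → R1=29
MOV R6, 37 → R6=37
MOV R2, 26 → R2=26
MOV R7, 34 → R7=34
ADD R2, 3 → R2=26+3=29
LOAD R1, [52] → R1=M[52]=21
NEG R6 → R6=-(37)=-37
STORE R2, [52] → M[52]=29
SUB R1, 8 → R1=21-8=13
STORE R1, [24] → M[24]=13
MUL R1, R6 → R1=13*(-37)=-481
XOR R7, R6 → R7=34^(-37)=-7
LOAD R7, [52] → R7=M[52]=29
ADD R1, R2 → R1=(-481)+29=-452
halt.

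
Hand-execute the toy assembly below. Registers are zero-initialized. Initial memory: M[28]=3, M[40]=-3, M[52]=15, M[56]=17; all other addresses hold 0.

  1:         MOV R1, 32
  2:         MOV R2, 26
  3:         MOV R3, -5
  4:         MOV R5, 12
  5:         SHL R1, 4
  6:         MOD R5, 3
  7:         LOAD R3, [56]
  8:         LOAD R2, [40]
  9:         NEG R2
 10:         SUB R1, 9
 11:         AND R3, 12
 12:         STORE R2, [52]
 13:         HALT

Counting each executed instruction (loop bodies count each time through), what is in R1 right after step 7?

R1=32
R2=26
R3=-5
R5=12
R1=32<<4=512
R5=12%3=0
R3=M[56]=17
After step 7: R1 = 512.

512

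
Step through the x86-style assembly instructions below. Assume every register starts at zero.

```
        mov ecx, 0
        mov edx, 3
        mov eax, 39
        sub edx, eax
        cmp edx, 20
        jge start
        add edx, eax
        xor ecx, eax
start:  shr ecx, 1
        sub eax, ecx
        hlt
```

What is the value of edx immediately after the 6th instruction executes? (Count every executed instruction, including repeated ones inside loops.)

after mov ecx, 0: ecx=0
after mov edx, 3: edx=3
after mov eax, 39: eax=39
after sub edx, eax: edx=3-39=-36
cmp edx, 20  (cmp -36,20)
jge start: not taken
After step 6: edx = -36.

-36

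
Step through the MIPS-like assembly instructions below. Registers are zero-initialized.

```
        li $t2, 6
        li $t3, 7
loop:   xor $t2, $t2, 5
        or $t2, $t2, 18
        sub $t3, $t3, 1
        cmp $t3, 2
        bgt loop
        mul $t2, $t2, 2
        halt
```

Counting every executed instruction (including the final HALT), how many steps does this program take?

$t2=6
$t3=7
$t2=6^5=3
$t2=3|18=19
$t3=7-1=6
cmp $t3, 2  (cmp 6,2)
bgt loop: taken
$t2=19^5=22
$t2=22|18=22
$t3=6-1=5
cmp $t3, 2  (cmp 5,2)
bgt loop: taken
$t2=22^5=19
$t2=19|18=19
$t3=5-1=4
cmp $t3, 2  (cmp 4,2)
bgt loop: taken
$t2=19^5=22
$t2=22|18=22
$t3=4-1=3
cmp $t3, 2  (cmp 3,2)
bgt loop: taken
$t2=22^5=19
$t2=19|18=19
$t3=3-1=2
cmp $t3, 2  (cmp 2,2)
bgt loop: not taken
$t2=19*2=38
halt.
Total executed instructions: 29.

29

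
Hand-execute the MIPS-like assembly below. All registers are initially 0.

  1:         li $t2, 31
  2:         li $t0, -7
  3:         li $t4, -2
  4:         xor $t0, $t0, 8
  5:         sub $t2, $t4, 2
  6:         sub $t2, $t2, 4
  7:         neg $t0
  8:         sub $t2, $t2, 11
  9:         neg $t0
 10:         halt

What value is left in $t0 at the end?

$t2=31
$t0=-7
$t4=-2
$t0=(-7)^8=-15
$t2=(-2)-2=-4
$t2=(-4)-4=-8
$t0=-(-15)=15
$t2=(-8)-11=-19
$t0=-(15)=-15
halt.

-15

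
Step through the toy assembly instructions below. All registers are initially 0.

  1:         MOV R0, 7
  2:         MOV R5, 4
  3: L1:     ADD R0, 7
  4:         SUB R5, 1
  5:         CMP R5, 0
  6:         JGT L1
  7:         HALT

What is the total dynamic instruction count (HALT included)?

19

R0=7
R5=4
R0=7+7=14
R5=4-1=3
CMP R5, 0  (cmp 3,0)
JGT L1: taken
R0=14+7=21
R5=3-1=2
CMP R5, 0  (cmp 2,0)
JGT L1: taken
R0=21+7=28
R5=2-1=1
CMP R5, 0  (cmp 1,0)
JGT L1: taken
R0=28+7=35
R5=1-1=0
CMP R5, 0  (cmp 0,0)
JGT L1: not taken
halt.
Total executed instructions: 19.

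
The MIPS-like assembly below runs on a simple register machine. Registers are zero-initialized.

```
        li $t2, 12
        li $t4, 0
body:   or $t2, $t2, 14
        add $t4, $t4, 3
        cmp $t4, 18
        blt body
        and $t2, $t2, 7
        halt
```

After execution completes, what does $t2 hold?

6

after li $t2, 12: $t2=12
after li $t4, 0: $t4=0
after or $t2, $t2, 14: $t2=12|14=14
after add $t4, $t4, 3: $t4=0+3=3
cmp $t4, 18  (cmp 3,18)
blt body: taken
after or $t2, $t2, 14: $t2=14|14=14
after add $t4, $t4, 3: $t4=3+3=6
cmp $t4, 18  (cmp 6,18)
blt body: taken
after or $t2, $t2, 14: $t2=14|14=14
after add $t4, $t4, 3: $t4=6+3=9
cmp $t4, 18  (cmp 9,18)
blt body: taken
after or $t2, $t2, 14: $t2=14|14=14
after add $t4, $t4, 3: $t4=9+3=12
cmp $t4, 18  (cmp 12,18)
blt body: taken
after or $t2, $t2, 14: $t2=14|14=14
after add $t4, $t4, 3: $t4=12+3=15
cmp $t4, 18  (cmp 15,18)
blt body: taken
after or $t2, $t2, 14: $t2=14|14=14
after add $t4, $t4, 3: $t4=15+3=18
cmp $t4, 18  (cmp 18,18)
blt body: not taken
after and $t2, $t2, 7: $t2=14&7=6
halt.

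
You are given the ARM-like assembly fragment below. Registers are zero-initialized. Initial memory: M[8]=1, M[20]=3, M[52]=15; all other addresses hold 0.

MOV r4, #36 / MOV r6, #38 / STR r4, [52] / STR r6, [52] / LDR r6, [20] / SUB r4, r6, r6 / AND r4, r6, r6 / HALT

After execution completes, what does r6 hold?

3

after MOV r4, #36: r4=36
after MOV r6, #38: r6=38
STR r4, [52] → M[52]=36
STR r6, [52] → M[52]=38
after LDR r6, [20]: r6=M[20]=3
after SUB r4, r6, r6: r4=3-3=0
after AND r4, r6, r6: r4=3&3=3
halt.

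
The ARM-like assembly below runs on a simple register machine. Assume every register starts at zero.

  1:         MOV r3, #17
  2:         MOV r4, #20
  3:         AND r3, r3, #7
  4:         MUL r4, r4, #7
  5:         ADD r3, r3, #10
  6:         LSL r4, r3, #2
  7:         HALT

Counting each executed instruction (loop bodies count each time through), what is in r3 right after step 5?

after MOV r3, #17: r3=17
after MOV r4, #20: r4=20
after AND r3, r3, #7: r3=17&7=1
after MUL r4, r4, #7: r4=20*7=140
after ADD r3, r3, #10: r3=1+10=11
After step 5: r3 = 11.

11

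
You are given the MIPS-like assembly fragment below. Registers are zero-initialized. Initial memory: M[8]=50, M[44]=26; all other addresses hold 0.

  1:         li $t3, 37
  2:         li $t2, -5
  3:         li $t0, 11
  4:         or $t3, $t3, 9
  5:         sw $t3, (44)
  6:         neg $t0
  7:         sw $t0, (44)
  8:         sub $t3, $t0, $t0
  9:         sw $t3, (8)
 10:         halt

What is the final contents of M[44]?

after li $t3, 37: $t3=37
after li $t2, -5: $t2=-5
after li $t0, 11: $t0=11
after or $t3, $t3, 9: $t3=37|9=45
sw $t3, (44) → M[44]=45
after neg $t0: $t0=-(11)=-11
sw $t0, (44) → M[44]=-11
after sub $t3, $t0, $t0: $t3=(-11)-(-11)=0
sw $t3, (8) → M[8]=0
halt.

-11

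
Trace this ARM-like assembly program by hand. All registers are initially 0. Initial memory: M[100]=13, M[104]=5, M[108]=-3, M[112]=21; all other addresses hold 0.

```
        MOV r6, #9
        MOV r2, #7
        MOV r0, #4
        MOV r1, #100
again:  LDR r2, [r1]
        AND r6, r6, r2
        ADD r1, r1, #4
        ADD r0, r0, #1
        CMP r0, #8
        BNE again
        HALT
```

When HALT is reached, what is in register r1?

r6=9
r2=7
r0=4
r1=100
r2=M[100]=13
r6=9&13=9
r1=100+4=104
r0=4+1=5
CMP r0, #8  (cmp 5,8)
BNE again: taken
r2=M[104]=5
r6=9&5=1
r1=104+4=108
r0=5+1=6
CMP r0, #8  (cmp 6,8)
BNE again: taken
r2=M[108]=-3
r6=1&(-3)=1
r1=108+4=112
r0=6+1=7
CMP r0, #8  (cmp 7,8)
BNE again: taken
r2=M[112]=21
r6=1&21=1
r1=112+4=116
r0=7+1=8
CMP r0, #8  (cmp 8,8)
BNE again: not taken
halt.

116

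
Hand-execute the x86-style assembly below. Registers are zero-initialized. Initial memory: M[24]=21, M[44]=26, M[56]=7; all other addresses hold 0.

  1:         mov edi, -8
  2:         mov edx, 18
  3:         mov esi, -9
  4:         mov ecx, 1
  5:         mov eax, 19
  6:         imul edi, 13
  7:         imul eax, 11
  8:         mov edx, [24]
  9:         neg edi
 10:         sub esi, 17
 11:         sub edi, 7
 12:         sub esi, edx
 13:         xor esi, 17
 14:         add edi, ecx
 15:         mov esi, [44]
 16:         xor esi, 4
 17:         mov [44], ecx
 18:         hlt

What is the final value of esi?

30

mov edi, -8 → edi=-8
mov edx, 18 → edx=18
mov esi, -9 → esi=-9
mov ecx, 1 → ecx=1
mov eax, 19 → eax=19
imul edi, 13 → edi=(-8)*13=-104
imul eax, 11 → eax=19*11=209
mov edx, [24] → edx=M[24]=21
neg edi → edi=-(-104)=104
sub esi, 17 → esi=(-9)-17=-26
sub edi, 7 → edi=104-7=97
sub esi, edx → esi=(-26)-21=-47
xor esi, 17 → esi=(-47)^17=-64
add edi, ecx → edi=97+1=98
mov esi, [44] → esi=M[44]=26
xor esi, 4 → esi=26^4=30
mov [44], ecx → M[44]=1
halt.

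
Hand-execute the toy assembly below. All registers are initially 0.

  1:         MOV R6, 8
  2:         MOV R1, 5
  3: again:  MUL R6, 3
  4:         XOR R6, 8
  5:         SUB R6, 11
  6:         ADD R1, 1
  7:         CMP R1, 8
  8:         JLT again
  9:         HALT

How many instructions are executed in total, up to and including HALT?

after MOV R6, 8: R6=8
after MOV R1, 5: R1=5
after MUL R6, 3: R6=8*3=24
after XOR R6, 8: R6=24^8=16
after SUB R6, 11: R6=16-11=5
after ADD R1, 1: R1=5+1=6
CMP R1, 8  (cmp 6,8)
JLT again: taken
after MUL R6, 3: R6=5*3=15
after XOR R6, 8: R6=15^8=7
after SUB R6, 11: R6=7-11=-4
after ADD R1, 1: R1=6+1=7
CMP R1, 8  (cmp 7,8)
JLT again: taken
after MUL R6, 3: R6=(-4)*3=-12
after XOR R6, 8: R6=(-12)^8=-4
after SUB R6, 11: R6=(-4)-11=-15
after ADD R1, 1: R1=7+1=8
CMP R1, 8  (cmp 8,8)
JLT again: not taken
halt.
Total executed instructions: 21.

21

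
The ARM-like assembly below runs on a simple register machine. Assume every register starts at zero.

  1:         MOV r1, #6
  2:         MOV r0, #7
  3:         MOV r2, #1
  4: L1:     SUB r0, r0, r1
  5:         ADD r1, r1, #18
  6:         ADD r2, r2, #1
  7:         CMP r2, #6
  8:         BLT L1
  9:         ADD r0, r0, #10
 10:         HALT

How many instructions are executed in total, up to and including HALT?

30

after MOV r1, #6: r1=6
after MOV r0, #7: r0=7
after MOV r2, #1: r2=1
after SUB r0, r0, r1: r0=7-6=1
after ADD r1, r1, #18: r1=6+18=24
after ADD r2, r2, #1: r2=1+1=2
CMP r2, #6  (cmp 2,6)
BLT L1: taken
after SUB r0, r0, r1: r0=1-24=-23
after ADD r1, r1, #18: r1=24+18=42
after ADD r2, r2, #1: r2=2+1=3
CMP r2, #6  (cmp 3,6)
BLT L1: taken
after SUB r0, r0, r1: r0=(-23)-42=-65
after ADD r1, r1, #18: r1=42+18=60
after ADD r2, r2, #1: r2=3+1=4
CMP r2, #6  (cmp 4,6)
BLT L1: taken
after SUB r0, r0, r1: r0=(-65)-60=-125
after ADD r1, r1, #18: r1=60+18=78
after ADD r2, r2, #1: r2=4+1=5
CMP r2, #6  (cmp 5,6)
BLT L1: taken
after SUB r0, r0, r1: r0=(-125)-78=-203
after ADD r1, r1, #18: r1=78+18=96
after ADD r2, r2, #1: r2=5+1=6
CMP r2, #6  (cmp 6,6)
BLT L1: not taken
after ADD r0, r0, #10: r0=(-203)+10=-193
halt.
Total executed instructions: 30.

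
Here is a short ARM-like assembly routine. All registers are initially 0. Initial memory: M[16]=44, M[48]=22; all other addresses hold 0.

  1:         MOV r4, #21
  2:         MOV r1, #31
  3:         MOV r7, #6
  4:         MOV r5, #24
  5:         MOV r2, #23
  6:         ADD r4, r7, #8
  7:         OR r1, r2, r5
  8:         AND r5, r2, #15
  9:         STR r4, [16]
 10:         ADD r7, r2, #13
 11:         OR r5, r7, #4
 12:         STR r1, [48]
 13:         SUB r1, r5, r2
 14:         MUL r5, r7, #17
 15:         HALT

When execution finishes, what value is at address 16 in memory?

14

after MOV r4, #21: r4=21
after MOV r1, #31: r1=31
after MOV r7, #6: r7=6
after MOV r5, #24: r5=24
after MOV r2, #23: r2=23
after ADD r4, r7, #8: r4=6+8=14
after OR r1, r2, r5: r1=23|24=31
after AND r5, r2, #15: r5=23&15=7
STR r4, [16] → M[16]=14
after ADD r7, r2, #13: r7=23+13=36
after OR r5, r7, #4: r5=36|4=36
STR r1, [48] → M[48]=31
after SUB r1, r5, r2: r1=36-23=13
after MUL r5, r7, #17: r5=36*17=612
halt.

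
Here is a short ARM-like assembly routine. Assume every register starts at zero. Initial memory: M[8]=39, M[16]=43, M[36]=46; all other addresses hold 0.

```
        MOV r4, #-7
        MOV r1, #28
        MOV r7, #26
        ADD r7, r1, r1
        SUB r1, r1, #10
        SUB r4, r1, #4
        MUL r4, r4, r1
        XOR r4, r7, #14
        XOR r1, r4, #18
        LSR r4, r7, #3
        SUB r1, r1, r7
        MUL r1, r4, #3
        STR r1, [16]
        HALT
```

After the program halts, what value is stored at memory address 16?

21

MOV r4, #-7 → r4=-7
MOV r1, #28 → r1=28
MOV r7, #26 → r7=26
ADD r7, r1, r1 → r7=28+28=56
SUB r1, r1, #10 → r1=28-10=18
SUB r4, r1, #4 → r4=18-4=14
MUL r4, r4, r1 → r4=14*18=252
XOR r4, r7, #14 → r4=56^14=54
XOR r1, r4, #18 → r1=54^18=36
LSR r4, r7, #3 → r4=56>>3=7
SUB r1, r1, r7 → r1=36-56=-20
MUL r1, r4, #3 → r1=7*3=21
STR r1, [16] → M[16]=21
halt.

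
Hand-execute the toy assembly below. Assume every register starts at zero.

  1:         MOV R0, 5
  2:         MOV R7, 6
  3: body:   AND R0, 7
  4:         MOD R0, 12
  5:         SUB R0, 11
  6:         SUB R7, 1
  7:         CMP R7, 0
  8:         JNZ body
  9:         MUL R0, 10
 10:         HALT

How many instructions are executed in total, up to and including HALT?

MOV R0, 5 → R0=5
MOV R7, 6 → R7=6
AND R0, 7 → R0=5&7=5
MOD R0, 12 → R0=5%12=5
SUB R0, 11 → R0=5-11=-6
SUB R7, 1 → R7=6-1=5
CMP R7, 0  (cmp 5,0)
JNZ body: taken
AND R0, 7 → R0=(-6)&7=2
MOD R0, 12 → R0=2%12=2
SUB R0, 11 → R0=2-11=-9
SUB R7, 1 → R7=5-1=4
CMP R7, 0  (cmp 4,0)
JNZ body: taken
AND R0, 7 → R0=(-9)&7=7
MOD R0, 12 → R0=7%12=7
SUB R0, 11 → R0=7-11=-4
SUB R7, 1 → R7=4-1=3
CMP R7, 0  (cmp 3,0)
JNZ body: taken
AND R0, 7 → R0=(-4)&7=4
MOD R0, 12 → R0=4%12=4
SUB R0, 11 → R0=4-11=-7
SUB R7, 1 → R7=3-1=2
CMP R7, 0  (cmp 2,0)
JNZ body: taken
AND R0, 7 → R0=(-7)&7=1
MOD R0, 12 → R0=1%12=1
SUB R0, 11 → R0=1-11=-10
SUB R7, 1 → R7=2-1=1
CMP R7, 0  (cmp 1,0)
JNZ body: taken
AND R0, 7 → R0=(-10)&7=6
MOD R0, 12 → R0=6%12=6
SUB R0, 11 → R0=6-11=-5
SUB R7, 1 → R7=1-1=0
CMP R7, 0  (cmp 0,0)
JNZ body: not taken
MUL R0, 10 → R0=(-5)*10=-50
halt.
Total executed instructions: 40.

40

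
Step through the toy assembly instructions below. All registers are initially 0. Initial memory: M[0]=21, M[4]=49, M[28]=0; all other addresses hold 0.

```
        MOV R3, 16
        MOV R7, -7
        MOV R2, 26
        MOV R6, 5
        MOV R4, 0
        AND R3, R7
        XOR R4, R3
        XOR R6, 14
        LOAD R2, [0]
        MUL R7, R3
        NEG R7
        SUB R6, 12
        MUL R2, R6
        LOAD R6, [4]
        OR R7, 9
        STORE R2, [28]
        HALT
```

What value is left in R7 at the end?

121

R3=16
R7=-7
R2=26
R6=5
R4=0
R3=16&(-7)=16
R4=0^16=16
R6=5^14=11
R2=M[0]=21
R7=(-7)*16=-112
R7=-(-112)=112
R6=11-12=-1
R2=21*(-1)=-21
R6=M[4]=49
R7=112|9=121
STORE R2, [28] → M[28]=-21
halt.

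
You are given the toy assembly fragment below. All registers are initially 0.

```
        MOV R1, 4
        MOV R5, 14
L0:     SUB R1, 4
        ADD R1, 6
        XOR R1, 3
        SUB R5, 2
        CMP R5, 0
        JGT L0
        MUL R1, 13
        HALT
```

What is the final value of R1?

65

after MOV R1, 4: R1=4
after MOV R5, 14: R5=14
after SUB R1, 4: R1=4-4=0
after ADD R1, 6: R1=0+6=6
after XOR R1, 3: R1=6^3=5
after SUB R5, 2: R5=14-2=12
CMP R5, 0  (cmp 12,0)
JGT L0: taken
after SUB R1, 4: R1=5-4=1
after ADD R1, 6: R1=1+6=7
after XOR R1, 3: R1=7^3=4
after SUB R5, 2: R5=12-2=10
CMP R5, 0  (cmp 10,0)
JGT L0: taken
after SUB R1, 4: R1=4-4=0
after ADD R1, 6: R1=0+6=6
after XOR R1, 3: R1=6^3=5
after SUB R5, 2: R5=10-2=8
CMP R5, 0  (cmp 8,0)
JGT L0: taken
after SUB R1, 4: R1=5-4=1
after ADD R1, 6: R1=1+6=7
after XOR R1, 3: R1=7^3=4
after SUB R5, 2: R5=8-2=6
CMP R5, 0  (cmp 6,0)
JGT L0: taken
after SUB R1, 4: R1=4-4=0
after ADD R1, 6: R1=0+6=6
after XOR R1, 3: R1=6^3=5
after SUB R5, 2: R5=6-2=4
CMP R5, 0  (cmp 4,0)
JGT L0: taken
after SUB R1, 4: R1=5-4=1
after ADD R1, 6: R1=1+6=7
after XOR R1, 3: R1=7^3=4
after SUB R5, 2: R5=4-2=2
CMP R5, 0  (cmp 2,0)
JGT L0: taken
after SUB R1, 4: R1=4-4=0
after ADD R1, 6: R1=0+6=6
after XOR R1, 3: R1=6^3=5
after SUB R5, 2: R5=2-2=0
CMP R5, 0  (cmp 0,0)
JGT L0: not taken
after MUL R1, 13: R1=5*13=65
halt.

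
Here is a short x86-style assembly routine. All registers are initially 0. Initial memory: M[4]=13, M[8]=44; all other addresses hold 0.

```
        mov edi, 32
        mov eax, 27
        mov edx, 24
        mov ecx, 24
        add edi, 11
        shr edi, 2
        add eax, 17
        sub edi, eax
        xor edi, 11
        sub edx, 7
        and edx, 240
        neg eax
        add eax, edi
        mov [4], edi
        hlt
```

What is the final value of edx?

16

after mov edi, 32: edi=32
after mov eax, 27: eax=27
after mov edx, 24: edx=24
after mov ecx, 24: ecx=24
after add edi, 11: edi=32+11=43
after shr edi, 2: edi=43>>2=10
after add eax, 17: eax=27+17=44
after sub edi, eax: edi=10-44=-34
after xor edi, 11: edi=(-34)^11=-43
after sub edx, 7: edx=24-7=17
after and edx, 240: edx=17&240=16
after neg eax: eax=-(44)=-44
after add eax, edi: eax=(-44)+(-43)=-87
mov [4], edi → M[4]=-43
halt.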